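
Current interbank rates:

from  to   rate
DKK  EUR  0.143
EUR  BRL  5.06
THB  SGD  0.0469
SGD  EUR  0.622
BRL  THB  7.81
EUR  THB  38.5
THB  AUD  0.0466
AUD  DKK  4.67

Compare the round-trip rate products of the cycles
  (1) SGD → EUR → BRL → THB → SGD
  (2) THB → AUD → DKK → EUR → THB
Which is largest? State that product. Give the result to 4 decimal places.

(1) 0.622 × 5.06 × 7.81 × 0.0469 = 1.15283
(2) 0.0466 × 4.67 × 0.143 × 38.5 = 1.19812
Highest is cycle (2) at 1.1981 (>1, arbitrage).

1.1981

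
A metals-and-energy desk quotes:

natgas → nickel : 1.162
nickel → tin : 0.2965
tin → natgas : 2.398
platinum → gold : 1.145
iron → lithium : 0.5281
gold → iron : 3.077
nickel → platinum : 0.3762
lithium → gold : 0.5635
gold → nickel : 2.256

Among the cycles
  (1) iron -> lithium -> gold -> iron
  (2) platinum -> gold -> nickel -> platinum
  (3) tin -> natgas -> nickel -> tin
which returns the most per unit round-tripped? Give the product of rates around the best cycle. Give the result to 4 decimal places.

(1) 0.5281 × 0.5635 × 3.077 = 0.91567
(2) 1.145 × 2.256 × 0.3762 = 0.97177
(3) 2.398 × 1.162 × 0.2965 = 0.82619
Highest is cycle (2) at 0.9718 (≤1, no arbitrage).

0.9718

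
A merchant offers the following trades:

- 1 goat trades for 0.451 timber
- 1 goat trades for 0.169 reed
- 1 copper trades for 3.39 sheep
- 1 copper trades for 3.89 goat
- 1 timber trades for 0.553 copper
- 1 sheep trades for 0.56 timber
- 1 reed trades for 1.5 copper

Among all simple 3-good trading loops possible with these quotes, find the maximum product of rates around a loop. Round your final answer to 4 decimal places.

copper→sheep→timber→copper: 3.39 × 0.56 × 0.553 = 1.04982
copper→goat→reed→copper: 3.89 × 0.169 × 1.5 = 0.98612
copper→goat→timber→copper: 3.89 × 0.451 × 0.553 = 0.97018
Maximum is copper→sheep→timber→copper at 1.0498; arbitrage exists.

1.0498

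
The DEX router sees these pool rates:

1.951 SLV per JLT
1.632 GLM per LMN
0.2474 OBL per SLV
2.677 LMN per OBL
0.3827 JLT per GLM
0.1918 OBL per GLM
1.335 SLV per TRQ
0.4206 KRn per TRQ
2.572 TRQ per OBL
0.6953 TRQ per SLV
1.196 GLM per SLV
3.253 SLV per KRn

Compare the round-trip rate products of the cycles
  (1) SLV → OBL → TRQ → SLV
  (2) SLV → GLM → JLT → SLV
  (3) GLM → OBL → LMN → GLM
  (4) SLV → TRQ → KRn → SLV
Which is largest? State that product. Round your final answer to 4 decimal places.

0.9513

(1) 0.2474 × 2.572 × 1.335 = 0.84948
(2) 1.196 × 0.3827 × 1.951 = 0.89299
(3) 0.1918 × 2.677 × 1.632 = 0.83795
(4) 0.6953 × 0.4206 × 3.253 = 0.95132
Highest is cycle (4) at 0.9513 (≤1, no arbitrage).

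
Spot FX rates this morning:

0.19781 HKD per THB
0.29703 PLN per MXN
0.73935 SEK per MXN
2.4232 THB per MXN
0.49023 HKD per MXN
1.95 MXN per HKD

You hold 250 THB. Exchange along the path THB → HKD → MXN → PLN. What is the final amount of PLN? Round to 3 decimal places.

250 THB × 0.19781 = 49.4525 HKD
49.4525 HKD × 1.95 = 96.432375 MXN
96.432375 MXN × 0.29703 = 28.64330834625 PLN

28.643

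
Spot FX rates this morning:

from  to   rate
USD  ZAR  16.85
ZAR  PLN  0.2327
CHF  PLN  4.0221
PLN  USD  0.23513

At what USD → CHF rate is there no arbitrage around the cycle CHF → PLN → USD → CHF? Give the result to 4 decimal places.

Known legs of the cycle: 4.0221 × 0.23513 = 0.945716373
For no arbitrage the full-cycle product must be 1, so the missing rate is 1 / 0.945716373 ≈ 1.057399.

1.0574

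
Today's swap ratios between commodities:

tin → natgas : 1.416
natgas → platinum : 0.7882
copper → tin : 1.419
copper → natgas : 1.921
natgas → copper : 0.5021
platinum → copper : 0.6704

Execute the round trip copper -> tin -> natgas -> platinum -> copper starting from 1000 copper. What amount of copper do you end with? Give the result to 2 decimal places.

1000 copper × 1.419 = 1419 tin
1419 tin × 1.416 = 2009.304 natgas
2009.304 natgas × 0.7882 = 1583.7334128 platinum
1583.7334128 platinum × 0.6704 = 1061.73487994112 copper

1061.73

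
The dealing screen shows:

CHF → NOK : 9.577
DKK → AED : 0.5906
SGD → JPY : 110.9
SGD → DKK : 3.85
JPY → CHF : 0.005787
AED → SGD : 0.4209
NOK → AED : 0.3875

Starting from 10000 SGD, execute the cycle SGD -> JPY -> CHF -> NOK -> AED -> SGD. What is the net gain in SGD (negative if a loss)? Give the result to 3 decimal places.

10000 SGD × 110.9 = 1109000 JPY
1109000 JPY × 0.005787 = 6417.783 CHF
6417.783 CHF × 9.577 = 61463.107791 NOK
61463.107791 NOK × 0.3875 = 23816.9542690125 AED
23816.9542690125 AED × 0.4209 = 10024.55605182736125 SGD
Net change: 10024.55605182736125 − 10000 = 24.55605182736125 SGD

24.556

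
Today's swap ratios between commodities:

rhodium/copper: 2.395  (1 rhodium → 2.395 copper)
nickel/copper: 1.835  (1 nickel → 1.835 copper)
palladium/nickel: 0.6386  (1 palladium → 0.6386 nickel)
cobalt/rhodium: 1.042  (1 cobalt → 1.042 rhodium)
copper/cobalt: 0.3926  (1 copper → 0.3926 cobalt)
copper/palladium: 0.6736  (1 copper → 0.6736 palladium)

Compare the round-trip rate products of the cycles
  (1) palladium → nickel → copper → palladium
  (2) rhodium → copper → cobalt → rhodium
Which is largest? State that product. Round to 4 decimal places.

0.9798

(1) 0.6386 × 1.835 × 0.6736 = 0.78935
(2) 2.395 × 0.3926 × 1.042 = 0.97977
Highest is cycle (2) at 0.9798 (≤1, no arbitrage).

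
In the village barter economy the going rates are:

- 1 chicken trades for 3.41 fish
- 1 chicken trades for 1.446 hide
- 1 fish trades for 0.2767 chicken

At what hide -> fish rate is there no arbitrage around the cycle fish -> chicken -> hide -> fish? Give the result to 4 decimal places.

2.4993

Known legs of the cycle: 0.2767 × 1.446 = 0.4001082
For no arbitrage the full-cycle product must be 1, so the missing rate is 1 / 0.4001082 ≈ 2.499324.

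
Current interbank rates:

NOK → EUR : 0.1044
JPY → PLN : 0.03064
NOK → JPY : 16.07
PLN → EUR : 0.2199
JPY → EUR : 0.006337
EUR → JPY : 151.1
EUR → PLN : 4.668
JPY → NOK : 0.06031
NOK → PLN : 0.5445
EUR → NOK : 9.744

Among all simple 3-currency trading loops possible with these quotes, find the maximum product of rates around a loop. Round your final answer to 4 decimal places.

1.1667

PLN→EUR→NOK→PLN: 0.2199 × 9.744 × 0.5445 = 1.16670
PLN→EUR→JPY→PLN: 0.2199 × 151.1 × 0.03064 = 1.01807
JPY→EUR→NOK→JPY: 0.006337 × 9.744 × 16.07 = 0.99229
JPY→NOK→EUR→JPY: 0.06031 × 0.1044 × 151.1 = 0.95138
Maximum is PLN→EUR→NOK→PLN at 1.1667; arbitrage exists.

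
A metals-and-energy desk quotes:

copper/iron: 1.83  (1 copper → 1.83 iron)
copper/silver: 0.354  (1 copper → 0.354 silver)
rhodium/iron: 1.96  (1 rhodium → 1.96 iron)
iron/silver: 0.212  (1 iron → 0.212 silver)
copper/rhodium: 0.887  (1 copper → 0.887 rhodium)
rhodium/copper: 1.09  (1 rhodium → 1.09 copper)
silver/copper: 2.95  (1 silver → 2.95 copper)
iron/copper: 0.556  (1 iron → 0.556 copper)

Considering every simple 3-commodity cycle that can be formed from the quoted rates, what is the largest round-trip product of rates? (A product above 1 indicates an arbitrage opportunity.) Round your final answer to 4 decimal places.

1.1445

silver→copper→iron→silver: 2.95 × 1.83 × 0.212 = 1.14448
rhodium→iron→copper→rhodium: 1.96 × 0.556 × 0.887 = 0.96662
Maximum is silver→copper→iron→silver at 1.1445; arbitrage exists.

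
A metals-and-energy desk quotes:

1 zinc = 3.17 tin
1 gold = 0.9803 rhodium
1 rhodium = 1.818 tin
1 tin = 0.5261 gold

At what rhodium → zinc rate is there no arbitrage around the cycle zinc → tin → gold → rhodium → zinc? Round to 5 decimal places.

0.61166

Known legs of the cycle: 3.17 × 0.5261 × 0.9803 = 1.6348825811
For no arbitrage the full-cycle product must be 1, so the missing rate is 1 / 1.6348825811 ≈ 0.6116647.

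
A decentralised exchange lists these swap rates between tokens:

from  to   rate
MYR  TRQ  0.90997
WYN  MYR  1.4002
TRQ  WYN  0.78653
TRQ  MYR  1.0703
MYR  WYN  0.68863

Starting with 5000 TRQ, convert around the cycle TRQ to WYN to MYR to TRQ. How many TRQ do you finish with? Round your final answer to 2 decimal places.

5000 TRQ × 0.78653 = 3932.65 WYN
3932.65 WYN × 1.4002 = 5506.49653 MYR
5506.49653 MYR × 0.90997 = 5010.7466474041 TRQ

5010.75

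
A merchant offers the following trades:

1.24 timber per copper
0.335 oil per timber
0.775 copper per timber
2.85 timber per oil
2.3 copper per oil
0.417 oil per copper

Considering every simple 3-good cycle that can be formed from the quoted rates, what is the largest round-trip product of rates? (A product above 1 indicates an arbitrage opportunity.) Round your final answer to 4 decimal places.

copper→timber→oil→copper: 1.24 × 0.335 × 2.3 = 0.95542
copper→oil→timber→copper: 0.417 × 2.85 × 0.775 = 0.92105
Maximum is copper→timber→oil→copper at 0.9554; no arbitrage — every cycle loses value.

0.9554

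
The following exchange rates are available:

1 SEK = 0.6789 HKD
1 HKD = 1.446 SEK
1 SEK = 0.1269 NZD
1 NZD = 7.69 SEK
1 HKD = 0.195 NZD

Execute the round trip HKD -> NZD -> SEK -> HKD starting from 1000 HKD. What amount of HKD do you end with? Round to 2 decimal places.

1018.04

1000 HKD × 0.195 = 195 NZD
195 NZD × 7.69 = 1499.55 SEK
1499.55 SEK × 0.6789 = 1018.044495 HKD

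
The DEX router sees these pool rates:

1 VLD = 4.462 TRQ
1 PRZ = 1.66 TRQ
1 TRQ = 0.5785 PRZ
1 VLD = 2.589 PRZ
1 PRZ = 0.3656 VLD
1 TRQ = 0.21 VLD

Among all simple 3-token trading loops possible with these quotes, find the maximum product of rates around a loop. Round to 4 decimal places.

0.9437

TRQ→PRZ→VLD→TRQ: 0.5785 × 0.3656 × 4.462 = 0.94371
TRQ→VLD→PRZ→TRQ: 0.21 × 2.589 × 1.66 = 0.90253
Maximum is TRQ→PRZ→VLD→TRQ at 0.9437; no arbitrage — every cycle loses value.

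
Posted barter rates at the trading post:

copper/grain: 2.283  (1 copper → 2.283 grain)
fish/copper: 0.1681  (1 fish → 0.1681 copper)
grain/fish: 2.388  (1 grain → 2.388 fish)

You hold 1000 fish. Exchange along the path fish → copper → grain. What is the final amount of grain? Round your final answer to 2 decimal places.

1000 fish × 0.1681 = 168.1 copper
168.1 copper × 2.283 = 383.7723 grain

383.77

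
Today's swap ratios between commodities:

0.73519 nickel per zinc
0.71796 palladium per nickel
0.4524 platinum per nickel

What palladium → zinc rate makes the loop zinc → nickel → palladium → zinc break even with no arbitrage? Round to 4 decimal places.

Known legs of the cycle: 0.73519 × 0.71796 = 0.5278370124
For no arbitrage the full-cycle product must be 1, so the missing rate is 1 / 0.5278370124 ≈ 1.894524.

1.8945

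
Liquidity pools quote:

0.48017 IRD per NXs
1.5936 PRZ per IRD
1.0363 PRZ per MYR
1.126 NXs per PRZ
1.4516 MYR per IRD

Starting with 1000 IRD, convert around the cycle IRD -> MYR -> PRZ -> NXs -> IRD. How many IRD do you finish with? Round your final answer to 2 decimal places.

1000 IRD × 1.4516 = 1451.6 MYR
1451.6 MYR × 1.0363 = 1504.29308 PRZ
1504.29308 PRZ × 1.126 = 1693.83400808 NXs
1693.83400808 NXs × 0.48017 = 813.3282756597736 IRD

813.33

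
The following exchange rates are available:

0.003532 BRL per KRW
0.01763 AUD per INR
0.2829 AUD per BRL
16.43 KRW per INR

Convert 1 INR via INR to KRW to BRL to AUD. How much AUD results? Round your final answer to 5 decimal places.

1 INR × 16.43 = 16.43 KRW
16.43 KRW × 0.003532 = 0.05803076 BRL
0.05803076 BRL × 0.2829 = 0.016416902004 AUD

0.01642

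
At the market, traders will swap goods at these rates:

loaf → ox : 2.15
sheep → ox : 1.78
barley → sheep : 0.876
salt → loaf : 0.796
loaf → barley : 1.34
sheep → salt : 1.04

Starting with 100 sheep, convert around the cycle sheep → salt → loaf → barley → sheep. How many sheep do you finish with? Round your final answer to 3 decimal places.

97.175

100 sheep × 1.04 = 104 salt
104 salt × 0.796 = 82.784 loaf
82.784 loaf × 1.34 = 110.93056 barley
110.93056 barley × 0.876 = 97.17517056 sheep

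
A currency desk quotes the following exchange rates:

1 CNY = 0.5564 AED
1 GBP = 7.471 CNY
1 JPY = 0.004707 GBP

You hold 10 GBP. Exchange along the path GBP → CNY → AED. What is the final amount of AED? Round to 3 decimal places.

41.569

10 GBP × 7.471 = 74.71 CNY
74.71 CNY × 0.5564 = 41.568644 AED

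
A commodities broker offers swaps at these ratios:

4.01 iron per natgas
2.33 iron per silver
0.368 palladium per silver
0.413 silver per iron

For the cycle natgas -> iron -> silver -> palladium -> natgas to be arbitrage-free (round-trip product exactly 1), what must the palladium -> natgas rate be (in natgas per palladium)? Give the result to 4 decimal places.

1.6408

Known legs of the cycle: 4.01 × 0.413 × 0.368 = 0.60945584
For no arbitrage the full-cycle product must be 1, so the missing rate is 1 / 0.60945584 ≈ 1.640808.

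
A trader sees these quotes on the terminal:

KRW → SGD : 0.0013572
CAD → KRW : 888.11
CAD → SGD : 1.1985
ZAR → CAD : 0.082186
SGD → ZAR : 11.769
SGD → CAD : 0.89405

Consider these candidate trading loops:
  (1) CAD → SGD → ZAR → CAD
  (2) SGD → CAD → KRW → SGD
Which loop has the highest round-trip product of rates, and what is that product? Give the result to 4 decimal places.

1.1592

(1) 1.1985 × 11.769 × 0.082186 = 1.15925
(2) 0.89405 × 888.11 × 0.0013572 = 1.07764
Highest is cycle (1) at 1.1592 (>1, arbitrage).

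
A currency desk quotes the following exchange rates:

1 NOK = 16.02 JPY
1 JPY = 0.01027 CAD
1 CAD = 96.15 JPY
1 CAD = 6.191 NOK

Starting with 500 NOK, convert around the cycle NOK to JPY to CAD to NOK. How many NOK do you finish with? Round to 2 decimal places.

509.29

500 NOK × 16.02 = 8010 JPY
8010 JPY × 0.01027 = 82.2627 CAD
82.2627 CAD × 6.191 = 509.2883757 NOK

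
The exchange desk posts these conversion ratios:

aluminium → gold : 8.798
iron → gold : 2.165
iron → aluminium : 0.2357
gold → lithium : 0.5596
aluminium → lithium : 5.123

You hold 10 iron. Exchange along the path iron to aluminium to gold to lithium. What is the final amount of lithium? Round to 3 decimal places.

10 iron × 0.2357 = 2.357 aluminium
2.357 aluminium × 8.798 = 20.736886 gold
20.736886 gold × 0.5596 = 11.6043614056 lithium

11.604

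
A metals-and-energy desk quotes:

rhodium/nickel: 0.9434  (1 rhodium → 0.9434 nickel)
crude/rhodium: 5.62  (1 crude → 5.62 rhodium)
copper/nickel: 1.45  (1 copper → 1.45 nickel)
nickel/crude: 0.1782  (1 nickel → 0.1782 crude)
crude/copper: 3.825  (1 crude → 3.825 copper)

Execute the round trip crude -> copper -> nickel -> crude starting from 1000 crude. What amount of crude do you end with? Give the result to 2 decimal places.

988.34

1000 crude × 3.825 = 3825 copper
3825 copper × 1.45 = 5546.25 nickel
5546.25 nickel × 0.1782 = 988.34175 crude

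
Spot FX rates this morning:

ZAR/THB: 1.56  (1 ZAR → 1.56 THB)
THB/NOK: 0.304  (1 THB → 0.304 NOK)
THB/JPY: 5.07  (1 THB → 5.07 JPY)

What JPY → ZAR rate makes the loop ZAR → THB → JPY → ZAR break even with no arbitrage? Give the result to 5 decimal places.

0.12644

Known legs of the cycle: 1.56 × 5.07 = 7.9092
For no arbitrage the full-cycle product must be 1, so the missing rate is 1 / 7.9092 ≈ 0.1264350.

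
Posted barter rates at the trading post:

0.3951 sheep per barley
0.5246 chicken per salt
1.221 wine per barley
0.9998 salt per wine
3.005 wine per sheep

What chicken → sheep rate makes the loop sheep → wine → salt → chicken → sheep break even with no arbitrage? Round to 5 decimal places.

Known legs of the cycle: 3.005 × 0.9998 × 0.5246 = 1.5761077154
For no arbitrage the full-cycle product must be 1, so the missing rate is 1 / 1.5761077154 ≈ 0.6344744.

0.63447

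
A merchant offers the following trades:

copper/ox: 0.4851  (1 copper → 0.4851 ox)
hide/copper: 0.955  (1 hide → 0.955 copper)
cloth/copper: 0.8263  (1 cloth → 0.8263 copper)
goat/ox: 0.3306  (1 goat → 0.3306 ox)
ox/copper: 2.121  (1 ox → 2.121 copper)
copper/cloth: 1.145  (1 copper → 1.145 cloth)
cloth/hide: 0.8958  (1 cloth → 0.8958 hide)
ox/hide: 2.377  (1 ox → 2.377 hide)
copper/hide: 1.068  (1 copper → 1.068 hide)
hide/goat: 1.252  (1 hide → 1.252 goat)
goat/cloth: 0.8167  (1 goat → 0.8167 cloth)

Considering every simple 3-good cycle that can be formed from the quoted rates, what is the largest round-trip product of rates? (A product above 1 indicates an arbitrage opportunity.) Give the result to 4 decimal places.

hide→copper→ox→hide: 0.955 × 0.4851 × 2.377 = 1.10119
goat→ox→hide→goat: 0.3306 × 2.377 × 1.252 = 0.98387
hide→copper→cloth→hide: 0.955 × 1.145 × 0.8958 = 0.97953
goat→cloth→hide→goat: 0.8167 × 0.8958 × 1.252 = 0.91596
Maximum is hide→copper→ox→hide at 1.1012; arbitrage exists.

1.1012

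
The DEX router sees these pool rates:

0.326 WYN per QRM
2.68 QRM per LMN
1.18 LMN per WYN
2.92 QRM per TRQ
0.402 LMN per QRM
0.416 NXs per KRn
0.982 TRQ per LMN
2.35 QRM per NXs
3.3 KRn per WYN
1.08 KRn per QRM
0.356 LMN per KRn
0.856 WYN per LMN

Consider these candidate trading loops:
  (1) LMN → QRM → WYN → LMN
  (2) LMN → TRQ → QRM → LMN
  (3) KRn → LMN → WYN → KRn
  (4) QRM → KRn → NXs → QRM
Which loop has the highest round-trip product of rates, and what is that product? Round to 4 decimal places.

1.1527

(1) 2.68 × 0.326 × 1.18 = 1.03094
(2) 0.982 × 2.92 × 0.402 = 1.15271
(3) 0.356 × 0.856 × 3.3 = 1.00563
(4) 1.08 × 0.416 × 2.35 = 1.05581
Highest is cycle (2) at 1.1527 (>1, arbitrage).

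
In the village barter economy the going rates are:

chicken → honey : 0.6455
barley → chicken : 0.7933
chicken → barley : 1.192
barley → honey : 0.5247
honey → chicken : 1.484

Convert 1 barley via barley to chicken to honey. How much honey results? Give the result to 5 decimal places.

0.51208

1 barley × 0.7933 = 0.7933 chicken
0.7933 chicken × 0.6455 = 0.51207515 honey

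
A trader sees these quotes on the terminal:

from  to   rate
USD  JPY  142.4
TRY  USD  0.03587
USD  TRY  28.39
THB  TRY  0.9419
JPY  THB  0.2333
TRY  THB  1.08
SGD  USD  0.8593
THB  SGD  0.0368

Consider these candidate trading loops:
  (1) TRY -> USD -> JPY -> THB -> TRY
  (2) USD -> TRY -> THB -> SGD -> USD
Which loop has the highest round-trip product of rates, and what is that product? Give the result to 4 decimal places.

1.1224

(1) 0.03587 × 142.4 × 0.2333 × 0.9419 = 1.12243
(2) 28.39 × 1.08 × 0.0368 × 0.8593 = 0.96958
Highest is cycle (1) at 1.1224 (>1, arbitrage).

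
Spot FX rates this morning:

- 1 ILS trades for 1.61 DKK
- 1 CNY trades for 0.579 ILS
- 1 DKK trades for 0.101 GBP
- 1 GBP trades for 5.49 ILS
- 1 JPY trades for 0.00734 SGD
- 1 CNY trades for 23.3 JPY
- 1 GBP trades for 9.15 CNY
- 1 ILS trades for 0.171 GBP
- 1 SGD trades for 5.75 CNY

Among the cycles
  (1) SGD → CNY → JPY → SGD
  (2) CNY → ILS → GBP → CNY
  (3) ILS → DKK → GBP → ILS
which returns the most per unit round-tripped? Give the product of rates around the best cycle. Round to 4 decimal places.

(1) 5.75 × 23.3 × 0.00734 = 0.98338
(2) 0.579 × 0.171 × 9.15 = 0.90593
(3) 1.61 × 0.101 × 5.49 = 0.89273
Highest is cycle (1) at 0.9834 (≤1, no arbitrage).

0.9834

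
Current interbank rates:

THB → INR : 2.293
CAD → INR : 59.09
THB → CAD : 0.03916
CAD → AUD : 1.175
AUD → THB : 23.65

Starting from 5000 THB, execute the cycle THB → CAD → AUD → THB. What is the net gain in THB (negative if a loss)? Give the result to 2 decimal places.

5000 THB × 0.03916 = 195.8 CAD
195.8 CAD × 1.175 = 230.065 AUD
230.065 AUD × 23.65 = 5441.03725 THB
Net change: 5441.03725 − 5000 = 441.03725 THB

441.04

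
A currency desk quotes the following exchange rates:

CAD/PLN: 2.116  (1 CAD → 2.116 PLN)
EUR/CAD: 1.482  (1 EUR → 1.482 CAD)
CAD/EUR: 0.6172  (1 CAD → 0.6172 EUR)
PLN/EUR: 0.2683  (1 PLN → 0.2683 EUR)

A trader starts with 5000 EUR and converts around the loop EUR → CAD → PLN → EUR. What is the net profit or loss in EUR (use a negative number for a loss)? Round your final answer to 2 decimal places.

5000 EUR × 1.482 = 7410 CAD
7410 CAD × 2.116 = 15679.56 PLN
15679.56 PLN × 0.2683 = 4206.825948 EUR
Net change: 4206.825948 − 5000 = -793.174052 EUR

-793.17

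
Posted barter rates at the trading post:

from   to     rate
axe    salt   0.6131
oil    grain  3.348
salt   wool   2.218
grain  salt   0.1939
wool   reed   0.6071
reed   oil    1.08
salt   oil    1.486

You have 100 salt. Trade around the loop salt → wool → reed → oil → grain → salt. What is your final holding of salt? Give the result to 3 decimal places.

100 salt × 2.218 = 221.8 wool
221.8 wool × 0.6071 = 134.65478 reed
134.65478 reed × 1.08 = 145.4271624 oil
145.4271624 oil × 3.348 = 486.8901397152 grain
486.8901397152 grain × 0.1939 = 94.40799809077728 salt

94.408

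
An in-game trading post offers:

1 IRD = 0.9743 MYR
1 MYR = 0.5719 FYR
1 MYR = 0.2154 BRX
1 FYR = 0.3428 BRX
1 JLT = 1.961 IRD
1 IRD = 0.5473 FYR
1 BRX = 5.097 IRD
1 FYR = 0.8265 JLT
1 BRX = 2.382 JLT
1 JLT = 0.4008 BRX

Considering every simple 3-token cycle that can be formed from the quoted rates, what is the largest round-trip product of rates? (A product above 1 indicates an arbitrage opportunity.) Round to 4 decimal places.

MYR→BRX→IRD→MYR: 0.2154 × 5.097 × 0.9743 = 1.06968
FYR→BRX→IRD→FYR: 0.3428 × 5.097 × 0.5473 = 0.95627
JLT→IRD→FYR→JLT: 1.961 × 0.5473 × 0.8265 = 0.88705
Maximum is MYR→BRX→IRD→MYR at 1.0697; arbitrage exists.

1.0697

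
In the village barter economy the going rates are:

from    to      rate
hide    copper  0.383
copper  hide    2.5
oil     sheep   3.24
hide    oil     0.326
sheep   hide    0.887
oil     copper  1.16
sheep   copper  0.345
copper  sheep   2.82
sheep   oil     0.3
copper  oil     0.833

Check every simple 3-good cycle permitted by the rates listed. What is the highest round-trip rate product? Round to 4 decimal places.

0.9814

oil→copper→sheep→oil: 1.16 × 2.82 × 0.3 = 0.98136
sheep→hide→copper→sheep: 0.887 × 0.383 × 2.82 = 0.95801
oil→copper→hide→oil: 1.16 × 2.5 × 0.326 = 0.94540
oil→sheep→hide→oil: 3.24 × 0.887 × 0.326 = 0.93688
oil→sheep→copper→oil: 3.24 × 0.345 × 0.833 = 0.93113
Maximum is oil→copper→sheep→oil at 0.9814; no arbitrage — every cycle loses value.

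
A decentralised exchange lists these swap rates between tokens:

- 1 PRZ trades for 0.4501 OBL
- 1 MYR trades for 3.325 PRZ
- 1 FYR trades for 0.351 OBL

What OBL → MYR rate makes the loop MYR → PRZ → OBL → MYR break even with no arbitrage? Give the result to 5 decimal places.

Known legs of the cycle: 3.325 × 0.4501 = 1.4965825
For no arbitrage the full-cycle product must be 1, so the missing rate is 1 / 1.4965825 ≈ 0.6681890.

0.66819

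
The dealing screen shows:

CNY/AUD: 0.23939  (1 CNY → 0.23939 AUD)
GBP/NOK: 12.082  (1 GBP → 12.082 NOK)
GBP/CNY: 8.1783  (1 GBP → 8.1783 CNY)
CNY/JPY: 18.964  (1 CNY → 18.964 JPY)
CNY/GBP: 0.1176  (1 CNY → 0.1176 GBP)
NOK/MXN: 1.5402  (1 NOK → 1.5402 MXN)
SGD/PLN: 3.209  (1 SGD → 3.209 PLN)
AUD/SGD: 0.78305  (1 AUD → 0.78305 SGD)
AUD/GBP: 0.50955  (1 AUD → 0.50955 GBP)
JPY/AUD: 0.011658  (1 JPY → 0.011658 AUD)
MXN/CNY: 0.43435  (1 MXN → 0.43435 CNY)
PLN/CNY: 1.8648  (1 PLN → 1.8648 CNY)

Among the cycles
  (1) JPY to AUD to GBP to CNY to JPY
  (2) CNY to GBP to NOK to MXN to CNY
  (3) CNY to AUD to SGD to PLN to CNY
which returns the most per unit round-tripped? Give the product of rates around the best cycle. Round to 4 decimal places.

1.1218

(1) 0.011658 × 0.50955 × 8.1783 × 18.964 = 0.92131
(2) 0.1176 × 12.082 × 1.5402 × 0.43435 = 0.95052
(3) 0.23939 × 0.78305 × 3.209 × 1.8648 = 1.12175
Highest is cycle (3) at 1.1218 (>1, arbitrage).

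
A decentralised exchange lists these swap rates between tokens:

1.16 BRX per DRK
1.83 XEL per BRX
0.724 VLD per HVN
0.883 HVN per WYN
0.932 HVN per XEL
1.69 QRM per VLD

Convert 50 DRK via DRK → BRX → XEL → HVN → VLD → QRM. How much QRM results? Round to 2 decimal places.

50 DRK × 1.16 = 58 BRX
58 BRX × 1.83 = 106.14 XEL
106.14 XEL × 0.932 = 98.92248 HVN
98.92248 HVN × 0.724 = 71.61987552 VLD
71.61987552 VLD × 1.69 = 121.0375896288 QRM

121.04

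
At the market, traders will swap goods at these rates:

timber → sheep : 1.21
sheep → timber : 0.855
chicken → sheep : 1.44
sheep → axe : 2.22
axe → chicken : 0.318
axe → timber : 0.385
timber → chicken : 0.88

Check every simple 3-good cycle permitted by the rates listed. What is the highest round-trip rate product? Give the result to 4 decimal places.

1.0835

timber→chicken→sheep→timber: 0.88 × 1.44 × 0.855 = 1.08346
timber→sheep→axe→timber: 1.21 × 2.22 × 0.385 = 1.03419
sheep→axe→chicken→sheep: 2.22 × 0.318 × 1.44 = 1.01658
Maximum is timber→chicken→sheep→timber at 1.0835; arbitrage exists.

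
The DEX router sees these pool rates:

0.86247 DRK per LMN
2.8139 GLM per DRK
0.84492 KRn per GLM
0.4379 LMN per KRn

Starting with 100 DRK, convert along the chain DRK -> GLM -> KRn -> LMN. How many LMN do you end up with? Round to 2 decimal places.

100 DRK × 2.8139 = 281.39 GLM
281.39 GLM × 0.84492 = 237.7520388 KRn
237.7520388 KRn × 0.4379 = 104.11161779052 LMN

104.11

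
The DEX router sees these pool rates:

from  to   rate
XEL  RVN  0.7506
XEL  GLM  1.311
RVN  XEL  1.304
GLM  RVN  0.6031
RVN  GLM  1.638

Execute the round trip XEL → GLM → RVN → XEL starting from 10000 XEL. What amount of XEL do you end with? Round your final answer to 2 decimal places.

10310.26

10000 XEL × 1.311 = 13110 GLM
13110 GLM × 0.6031 = 7906.641 RVN
7906.641 RVN × 1.304 = 10310.259864 XEL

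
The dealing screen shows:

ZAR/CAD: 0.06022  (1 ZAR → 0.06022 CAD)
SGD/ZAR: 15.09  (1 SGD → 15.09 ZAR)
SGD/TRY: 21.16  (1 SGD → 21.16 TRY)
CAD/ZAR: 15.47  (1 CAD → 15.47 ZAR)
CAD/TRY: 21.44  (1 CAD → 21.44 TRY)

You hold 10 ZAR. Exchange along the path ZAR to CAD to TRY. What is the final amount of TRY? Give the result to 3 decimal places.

10 ZAR × 0.06022 = 0.6022 CAD
0.6022 CAD × 21.44 = 12.911168 TRY

12.911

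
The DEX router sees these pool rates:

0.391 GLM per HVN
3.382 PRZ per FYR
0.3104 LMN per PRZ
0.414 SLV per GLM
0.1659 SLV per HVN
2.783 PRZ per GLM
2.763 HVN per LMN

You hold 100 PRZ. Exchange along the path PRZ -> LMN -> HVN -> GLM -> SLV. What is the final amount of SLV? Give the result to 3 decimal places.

100 PRZ × 0.3104 = 31.04 LMN
31.04 LMN × 2.763 = 85.76352 HVN
85.76352 HVN × 0.391 = 33.53353632 GLM
33.53353632 GLM × 0.414 = 13.88288403648 SLV

13.883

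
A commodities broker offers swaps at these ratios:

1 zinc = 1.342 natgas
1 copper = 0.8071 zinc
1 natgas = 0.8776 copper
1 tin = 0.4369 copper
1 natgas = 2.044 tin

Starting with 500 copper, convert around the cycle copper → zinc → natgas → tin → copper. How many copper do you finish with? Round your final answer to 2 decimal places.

483.63

500 copper × 0.8071 = 403.55 zinc
403.55 zinc × 1.342 = 541.5641 natgas
541.5641 natgas × 2.044 = 1106.9570204 tin
1106.9570204 tin × 0.4369 = 483.62952221276 copper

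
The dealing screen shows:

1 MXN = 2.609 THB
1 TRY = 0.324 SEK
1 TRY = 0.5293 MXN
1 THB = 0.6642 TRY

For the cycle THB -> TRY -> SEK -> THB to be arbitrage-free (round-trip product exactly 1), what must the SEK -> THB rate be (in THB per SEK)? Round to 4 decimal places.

Known legs of the cycle: 0.6642 × 0.324 = 0.2152008
For no arbitrage the full-cycle product must be 1, so the missing rate is 1 / 0.2152008 ≈ 4.646823.

4.6468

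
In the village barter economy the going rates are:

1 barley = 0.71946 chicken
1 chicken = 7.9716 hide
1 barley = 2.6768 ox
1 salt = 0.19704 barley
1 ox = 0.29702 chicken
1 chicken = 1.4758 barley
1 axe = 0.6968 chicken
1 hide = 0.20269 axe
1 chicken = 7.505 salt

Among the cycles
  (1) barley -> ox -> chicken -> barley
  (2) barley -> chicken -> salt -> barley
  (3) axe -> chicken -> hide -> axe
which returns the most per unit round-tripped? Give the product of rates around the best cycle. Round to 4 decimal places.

1.1734

(1) 2.6768 × 0.29702 × 1.4758 = 1.17335
(2) 0.71946 × 7.505 × 0.19704 = 1.06393
(3) 0.6968 × 7.9716 × 0.20269 = 1.12586
Highest is cycle (1) at 1.1734 (>1, arbitrage).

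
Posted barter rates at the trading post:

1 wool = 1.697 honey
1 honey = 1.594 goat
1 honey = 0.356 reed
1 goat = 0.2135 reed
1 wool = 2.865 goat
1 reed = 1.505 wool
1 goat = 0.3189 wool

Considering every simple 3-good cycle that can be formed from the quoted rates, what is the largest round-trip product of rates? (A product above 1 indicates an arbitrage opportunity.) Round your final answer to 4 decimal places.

wool→goat→reed→wool: 2.865 × 0.2135 × 1.505 = 0.92057
wool→honey→reed→wool: 1.697 × 0.356 × 1.505 = 0.90922
wool→honey→goat→wool: 1.697 × 1.594 × 0.3189 = 0.86263
Maximum is wool→goat→reed→wool at 0.9206; no arbitrage — every cycle loses value.

0.9206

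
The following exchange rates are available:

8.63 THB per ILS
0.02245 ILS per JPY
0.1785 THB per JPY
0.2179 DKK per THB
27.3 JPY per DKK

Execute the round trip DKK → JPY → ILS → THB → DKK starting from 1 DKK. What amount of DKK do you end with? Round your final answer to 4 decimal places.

1 DKK × 27.3 = 27.3 JPY
27.3 JPY × 0.02245 = 0.612885 ILS
0.612885 ILS × 8.63 = 5.28919755 THB
5.28919755 THB × 0.2179 = 1.152516146145 DKK

1.1525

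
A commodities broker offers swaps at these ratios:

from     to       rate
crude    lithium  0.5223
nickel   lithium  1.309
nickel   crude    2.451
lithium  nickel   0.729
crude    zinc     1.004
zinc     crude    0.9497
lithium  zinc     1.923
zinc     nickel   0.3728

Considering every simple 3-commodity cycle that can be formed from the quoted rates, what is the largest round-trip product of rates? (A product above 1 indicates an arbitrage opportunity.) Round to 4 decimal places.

zinc→crude→lithium→zinc: 0.9497 × 0.5223 × 1.923 = 0.95386
zinc→nickel→lithium→zinc: 0.3728 × 1.309 × 1.923 = 0.93841
crude→lithium→nickel→crude: 0.5223 × 0.729 × 2.451 = 0.93323
zinc→nickel→crude→zinc: 0.3728 × 2.451 × 1.004 = 0.91739
Maximum is zinc→crude→lithium→zinc at 0.9539; no arbitrage — every cycle loses value.

0.9539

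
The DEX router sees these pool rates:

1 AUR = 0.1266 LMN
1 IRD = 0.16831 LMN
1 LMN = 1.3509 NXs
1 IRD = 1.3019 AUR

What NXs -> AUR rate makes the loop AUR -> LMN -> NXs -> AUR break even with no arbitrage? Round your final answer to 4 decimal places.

Known legs of the cycle: 0.1266 × 1.3509 = 0.17102394
For no arbitrage the full-cycle product must be 1, so the missing rate is 1 / 0.17102394 ≈ 5.847135.

5.8471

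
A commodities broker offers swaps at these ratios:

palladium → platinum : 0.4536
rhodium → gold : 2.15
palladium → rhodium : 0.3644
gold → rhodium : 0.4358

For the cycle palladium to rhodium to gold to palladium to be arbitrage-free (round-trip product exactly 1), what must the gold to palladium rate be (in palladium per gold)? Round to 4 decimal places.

Known legs of the cycle: 0.3644 × 2.15 = 0.78346
For no arbitrage the full-cycle product must be 1, so the missing rate is 1 / 0.78346 ≈ 1.276389.

1.2764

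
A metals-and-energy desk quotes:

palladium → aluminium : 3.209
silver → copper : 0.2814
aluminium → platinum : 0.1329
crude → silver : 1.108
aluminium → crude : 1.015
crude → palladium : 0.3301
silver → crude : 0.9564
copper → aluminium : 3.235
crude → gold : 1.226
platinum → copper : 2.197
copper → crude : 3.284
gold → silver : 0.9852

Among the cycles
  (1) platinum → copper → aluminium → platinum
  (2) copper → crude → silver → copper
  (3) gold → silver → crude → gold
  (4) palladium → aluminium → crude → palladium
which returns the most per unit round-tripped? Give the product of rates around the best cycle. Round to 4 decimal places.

1.1552

(1) 2.197 × 3.235 × 0.1329 = 0.94456
(2) 3.284 × 1.108 × 0.2814 = 1.02392
(3) 0.9852 × 0.9564 × 1.226 = 1.15519
(4) 3.209 × 1.015 × 0.3301 = 1.07518
Highest is cycle (3) at 1.1552 (>1, arbitrage).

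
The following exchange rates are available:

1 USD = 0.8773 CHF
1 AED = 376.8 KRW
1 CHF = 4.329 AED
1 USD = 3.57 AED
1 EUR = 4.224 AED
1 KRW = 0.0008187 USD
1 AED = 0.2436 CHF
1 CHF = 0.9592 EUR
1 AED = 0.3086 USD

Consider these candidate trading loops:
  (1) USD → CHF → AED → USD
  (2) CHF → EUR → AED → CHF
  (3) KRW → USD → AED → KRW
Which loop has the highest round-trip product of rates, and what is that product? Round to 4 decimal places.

(1) 0.8773 × 4.329 × 0.3086 = 1.17201
(2) 0.9592 × 4.224 × 0.2436 = 0.98698
(3) 0.0008187 × 3.57 × 376.8 = 1.10130
Highest is cycle (1) at 1.1720 (>1, arbitrage).

1.1720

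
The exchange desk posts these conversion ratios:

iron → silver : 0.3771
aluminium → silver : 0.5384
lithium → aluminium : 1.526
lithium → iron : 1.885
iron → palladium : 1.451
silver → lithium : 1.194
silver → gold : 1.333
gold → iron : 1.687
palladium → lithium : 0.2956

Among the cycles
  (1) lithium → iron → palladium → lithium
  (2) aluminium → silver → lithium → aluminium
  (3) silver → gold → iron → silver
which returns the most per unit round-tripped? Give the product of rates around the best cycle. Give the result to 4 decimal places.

0.9810

(1) 1.885 × 1.451 × 0.2956 = 0.80851
(2) 0.5384 × 1.194 × 1.526 = 0.98099
(3) 1.333 × 1.687 × 0.3771 = 0.84801
Highest is cycle (2) at 0.9810 (≤1, no arbitrage).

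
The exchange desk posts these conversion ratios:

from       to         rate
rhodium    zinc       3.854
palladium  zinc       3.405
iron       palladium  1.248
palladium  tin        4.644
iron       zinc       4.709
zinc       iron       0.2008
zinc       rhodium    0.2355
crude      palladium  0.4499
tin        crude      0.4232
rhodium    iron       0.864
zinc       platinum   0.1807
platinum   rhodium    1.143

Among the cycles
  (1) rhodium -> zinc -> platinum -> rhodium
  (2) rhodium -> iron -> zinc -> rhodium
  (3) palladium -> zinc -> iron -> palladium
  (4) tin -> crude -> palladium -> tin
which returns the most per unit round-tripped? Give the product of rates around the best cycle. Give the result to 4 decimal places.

(1) 3.854 × 0.1807 × 1.143 = 0.79601
(2) 0.864 × 4.709 × 0.2355 = 0.95815
(3) 3.405 × 0.2008 × 1.248 = 0.85329
(4) 0.4232 × 0.4499 × 4.644 = 0.88421
Highest is cycle (2) at 0.9581 (≤1, no arbitrage).

0.9581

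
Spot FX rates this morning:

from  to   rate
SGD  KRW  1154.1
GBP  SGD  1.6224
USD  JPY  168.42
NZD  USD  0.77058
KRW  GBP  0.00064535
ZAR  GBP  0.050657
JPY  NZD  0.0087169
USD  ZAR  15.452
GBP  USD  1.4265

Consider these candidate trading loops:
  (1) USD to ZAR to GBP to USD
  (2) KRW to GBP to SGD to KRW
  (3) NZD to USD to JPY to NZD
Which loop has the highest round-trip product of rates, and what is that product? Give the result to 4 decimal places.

1.2084

(1) 15.452 × 0.050657 × 1.4265 = 1.11660
(2) 0.00064535 × 1.6224 × 1154.1 = 1.20836
(3) 0.77058 × 168.42 × 0.0087169 = 1.13129
Highest is cycle (2) at 1.2084 (>1, arbitrage).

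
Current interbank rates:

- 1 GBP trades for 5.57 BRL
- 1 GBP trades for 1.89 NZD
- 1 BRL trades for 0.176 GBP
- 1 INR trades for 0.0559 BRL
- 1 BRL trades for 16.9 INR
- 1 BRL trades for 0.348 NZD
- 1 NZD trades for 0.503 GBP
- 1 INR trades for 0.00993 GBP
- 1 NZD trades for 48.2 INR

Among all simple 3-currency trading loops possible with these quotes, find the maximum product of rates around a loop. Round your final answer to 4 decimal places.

0.9750

BRL→NZD→GBP→BRL: 0.348 × 0.503 × 5.57 = 0.97500
INR→BRL→NZD→INR: 0.0559 × 0.348 × 48.2 = 0.93764
INR→GBP→BRL→INR: 0.00993 × 5.57 × 16.9 = 0.93474
INR→GBP→NZD→INR: 0.00993 × 1.89 × 48.2 = 0.90460
Maximum is BRL→NZD→GBP→BRL at 0.9750; no arbitrage — every cycle loses value.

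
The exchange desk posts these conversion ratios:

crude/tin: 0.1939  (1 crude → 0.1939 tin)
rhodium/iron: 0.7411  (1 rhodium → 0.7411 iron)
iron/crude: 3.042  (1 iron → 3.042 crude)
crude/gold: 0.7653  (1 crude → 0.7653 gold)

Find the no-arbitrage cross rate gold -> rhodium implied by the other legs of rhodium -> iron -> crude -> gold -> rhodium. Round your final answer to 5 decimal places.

Known legs of the cycle: 0.7411 × 3.042 × 0.7653 = 1.72531237086
For no arbitrage the full-cycle product must be 1, so the missing rate is 1 / 1.72531237086 ≈ 0.5796052.

0.57961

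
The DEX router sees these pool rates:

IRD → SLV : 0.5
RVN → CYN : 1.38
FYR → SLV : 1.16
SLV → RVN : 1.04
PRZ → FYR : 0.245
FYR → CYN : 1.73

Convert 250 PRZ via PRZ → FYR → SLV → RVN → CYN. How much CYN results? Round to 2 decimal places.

101.97

250 PRZ × 0.245 = 61.25 FYR
61.25 FYR × 1.16 = 71.05 SLV
71.05 SLV × 1.04 = 73.892 RVN
73.892 RVN × 1.38 = 101.97096 CYN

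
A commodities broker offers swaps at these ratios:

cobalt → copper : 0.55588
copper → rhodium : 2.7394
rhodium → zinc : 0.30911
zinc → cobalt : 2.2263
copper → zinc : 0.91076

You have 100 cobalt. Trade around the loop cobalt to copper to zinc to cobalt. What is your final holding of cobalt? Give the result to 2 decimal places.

100 cobalt × 0.55588 = 55.588 copper
55.588 copper × 0.91076 = 50.62732688 zinc
50.62732688 zinc × 2.2263 = 112.711617832944 cobalt

112.71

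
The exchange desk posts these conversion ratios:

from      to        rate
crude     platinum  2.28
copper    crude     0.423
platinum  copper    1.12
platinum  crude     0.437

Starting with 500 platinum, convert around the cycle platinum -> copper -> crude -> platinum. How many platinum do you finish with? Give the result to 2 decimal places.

540.09

500 platinum × 1.12 = 560 copper
560 copper × 0.423 = 236.88 crude
236.88 crude × 2.28 = 540.0864 platinum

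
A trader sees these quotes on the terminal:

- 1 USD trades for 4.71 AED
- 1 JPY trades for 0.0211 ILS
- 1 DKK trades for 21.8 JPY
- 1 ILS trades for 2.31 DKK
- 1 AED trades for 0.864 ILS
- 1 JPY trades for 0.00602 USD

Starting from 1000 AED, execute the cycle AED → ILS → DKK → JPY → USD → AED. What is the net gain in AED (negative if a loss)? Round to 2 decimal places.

233.67

1000 AED × 0.864 = 864 ILS
864 ILS × 2.31 = 1995.84 DKK
1995.84 DKK × 21.8 = 43509.312 JPY
43509.312 JPY × 0.00602 = 261.92605824 USD
261.92605824 USD × 4.71 = 1233.6717343104 AED
Net change: 1233.6717343104 − 1000 = 233.6717343104 AED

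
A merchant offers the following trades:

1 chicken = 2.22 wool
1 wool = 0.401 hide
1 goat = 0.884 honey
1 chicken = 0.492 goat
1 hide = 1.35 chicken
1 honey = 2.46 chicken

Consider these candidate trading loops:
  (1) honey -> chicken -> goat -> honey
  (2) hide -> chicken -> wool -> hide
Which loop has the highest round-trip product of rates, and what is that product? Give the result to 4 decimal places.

1.2018

(1) 2.46 × 0.492 × 0.884 = 1.06992
(2) 1.35 × 2.22 × 0.401 = 1.20180
Highest is cycle (2) at 1.2018 (>1, arbitrage).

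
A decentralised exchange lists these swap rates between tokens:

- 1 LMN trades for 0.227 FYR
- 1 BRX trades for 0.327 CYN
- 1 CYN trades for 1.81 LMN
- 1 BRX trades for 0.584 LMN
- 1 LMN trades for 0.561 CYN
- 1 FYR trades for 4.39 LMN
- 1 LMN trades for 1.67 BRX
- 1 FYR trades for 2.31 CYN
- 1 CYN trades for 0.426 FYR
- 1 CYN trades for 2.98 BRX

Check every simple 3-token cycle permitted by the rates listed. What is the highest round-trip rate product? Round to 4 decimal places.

FYR→LMN→CYN→FYR: 4.39 × 0.561 × 0.426 = 1.04915
LMN→BRX→CYN→LMN: 1.67 × 0.327 × 1.81 = 0.98842
LMN→CYN→BRX→LMN: 0.561 × 2.98 × 0.584 = 0.97632
FYR→CYN→LMN→FYR: 2.31 × 1.81 × 0.227 = 0.94911
Maximum is FYR→LMN→CYN→FYR at 1.0491; arbitrage exists.

1.0491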